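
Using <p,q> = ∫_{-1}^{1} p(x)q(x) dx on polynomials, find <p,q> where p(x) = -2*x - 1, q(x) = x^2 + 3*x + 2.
<p,q> = -26/3

Expand the product: p(x)·q(x) = -2*x^3 - 7*x^2 - 7*x - 2.
∫_{-1}^{1} of each monomial x^k gives [2/(k+1) if k even, 0 if k odd]. Integrating term-by-term (or equivalently evaluating the antiderivative F(x) = -x^4/2 - 7*x^3/3 - 7*x^2/2 - 2*x at the endpoints):
  F(1) − F(−1) = -25/3 − (1/3) = -26/3.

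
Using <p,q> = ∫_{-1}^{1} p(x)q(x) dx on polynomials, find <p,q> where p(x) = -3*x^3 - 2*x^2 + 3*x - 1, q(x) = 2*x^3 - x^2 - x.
<p,q> = 142/105

Expand the product: p(x)·q(x) = -6*x^6 - x^5 + 11*x^4 - 3*x^3 - 2*x^2 + x.
∫_{-1}^{1} of each monomial x^k gives [2/(k+1) if k even, 0 if k odd]. Integrating term-by-term (or equivalently evaluating the antiderivative F(x) = -6*x^7/7 - x^6/6 + 11*x^5/5 - 3*x^4/4 - 2*x^3/3 + x^2/2 at the endpoints):
  F(1) − F(−1) = 109/420 − (-153/140) = 142/105.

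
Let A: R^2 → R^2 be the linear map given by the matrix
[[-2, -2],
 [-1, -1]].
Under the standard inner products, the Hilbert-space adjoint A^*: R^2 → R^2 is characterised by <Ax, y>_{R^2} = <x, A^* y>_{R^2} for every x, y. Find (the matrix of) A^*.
A^* = A^T =
[[-2, -1],
 [-2, -1]]

For real matrices with standard dot products, the defining identity <Ax, y> = <x, A^* y> gives (Ax)^T y = x^T (A^*) y, i.e. x^T A^T y = x^T (A^*) y. Since this holds for all x, y, we must have A^* = A^T. Therefore
A^* =
[[-2, -1],
 [-2, -1]].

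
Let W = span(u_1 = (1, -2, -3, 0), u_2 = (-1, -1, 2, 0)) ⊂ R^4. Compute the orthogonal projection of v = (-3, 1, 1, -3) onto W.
proj_W(v) = (-44/59, 40/59, 116/59, 0)

Set up U = [u_1 | ... | u_2] ∈ R^(4×2). The projector onto W = col(U) is P = U (U^T U)^(-1) U^T.
Compute U^T U =
  [14, -5]
  [-5, 6],
and U^T v = (-8, 4).
Solve U^T U · c = U^T v for the coefficients: c = (-28/59, 16/59). The projection is proj_W(v) = U c.
Check: (v - proj_W(v)) · u_1 = 0  (should be 0).
Check: (v - proj_W(v)) · u_2 = 0  (should be 0).
Result: proj_W(v) = (-44/59, 40/59, 116/59, 0).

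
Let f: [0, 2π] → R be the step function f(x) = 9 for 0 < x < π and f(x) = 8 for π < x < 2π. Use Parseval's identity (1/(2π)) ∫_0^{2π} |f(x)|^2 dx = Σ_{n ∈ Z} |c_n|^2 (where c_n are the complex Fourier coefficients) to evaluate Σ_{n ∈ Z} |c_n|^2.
Σ |c_n|^2 = 145/2

Parseval equates the L^2 energy of f (normalised by 1/(2π)) with the ℓ^2 sum of its Fourier coefficients: (1/(2π)) ∫_0^{2π} |f|^2 = Σ |c_n|^2.
Compute the left side: (1/(2π)) [∫_0^π 9^2 dx + ∫_π^{2π} 8^2 dx] = (1/(2π)) · (81π + 64π) = (81 + 64)/2 = 145/2.
So Σ_{n ∈ Z} |c_n|^2 = 145/2.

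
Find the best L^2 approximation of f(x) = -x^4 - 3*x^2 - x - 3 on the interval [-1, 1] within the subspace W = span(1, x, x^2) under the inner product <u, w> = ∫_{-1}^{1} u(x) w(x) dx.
g(x) = -27*x^2/7 - x - 102/35

The best approximation g ∈ W is the orthogonal projection of f onto W. Writing g = a_0 + a_1 x + a_2 x^2, the coefficients solve the normal equations G · a = b where
  G_{ij} = <φ_i, φ_j> and b_i = <f, φ_i>, with φ_0 = 1, φ_1 = x, φ_2 = x^2.
G =
  [2, 0, 2/3]
  [0, 2/3, 0]
  [2/3, 0, 2/5],
b = (-42/5, -2/3, -122/35).
Solving gives a_0 = -102/35, a_1 = -1, a_2 = -27/7, so
  g(x) = -27*x^2/7 - x - 102/35.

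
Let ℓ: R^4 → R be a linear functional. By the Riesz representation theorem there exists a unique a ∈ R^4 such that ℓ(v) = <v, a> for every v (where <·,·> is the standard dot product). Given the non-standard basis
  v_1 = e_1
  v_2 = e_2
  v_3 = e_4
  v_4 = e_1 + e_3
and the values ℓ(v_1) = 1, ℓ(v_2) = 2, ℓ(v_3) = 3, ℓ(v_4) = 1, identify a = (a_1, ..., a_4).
a = (1, 2, 0, 3)

Write a = (a_1, ..., a_4) in the standard basis. For each basis vector v_i, ℓ(v_i) = <v_i, a> is a linear equation in the a_j's. Collect the n equations into a matrix system V a = ℓ, where row i of V is v_i (expressed in the standard basis). Since V is invertible (lower-triangular with 1s on the diagonal, up to permutation), solve by back-substitution:
  V =
[[1, 0, 0, 0],
 [0, 1, 0, 0],
 [0, 0, 0, 1],
 [1, 0, 1, 0]]
  V a = (1, 2, 3, 1)
Solving gives a = (1, 2, 0, 3).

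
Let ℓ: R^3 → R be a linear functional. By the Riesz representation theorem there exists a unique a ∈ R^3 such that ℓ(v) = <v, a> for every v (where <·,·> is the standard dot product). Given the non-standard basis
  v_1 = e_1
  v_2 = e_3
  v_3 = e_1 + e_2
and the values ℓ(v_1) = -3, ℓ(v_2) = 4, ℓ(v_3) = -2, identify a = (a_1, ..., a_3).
a = (-3, 1, 4)

Write a = (a_1, ..., a_3) in the standard basis. For each basis vector v_i, ℓ(v_i) = <v_i, a> is a linear equation in the a_j's. Collect the n equations into a matrix system V a = ℓ, where row i of V is v_i (expressed in the standard basis). Since V is invertible (lower-triangular with 1s on the diagonal, up to permutation), solve by back-substitution:
  V =
[[1, 0, 0],
 [0, 0, 1],
 [1, 1, 0]]
  V a = (-3, 4, -2)
Solving gives a = (-3, 1, 4).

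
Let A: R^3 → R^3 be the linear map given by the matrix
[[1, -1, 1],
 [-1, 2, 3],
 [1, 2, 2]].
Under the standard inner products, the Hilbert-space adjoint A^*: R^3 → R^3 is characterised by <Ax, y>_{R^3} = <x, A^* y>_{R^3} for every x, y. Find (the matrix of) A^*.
A^* = A^T =
[[1, -1, 1],
 [-1, 2, 2],
 [1, 3, 2]]

For real matrices with standard dot products, the defining identity <Ax, y> = <x, A^* y> gives (Ax)^T y = x^T (A^*) y, i.e. x^T A^T y = x^T (A^*) y. Since this holds for all x, y, we must have A^* = A^T. Therefore
A^* =
[[1, -1, 1],
 [-1, 2, 2],
 [1, 3, 2]].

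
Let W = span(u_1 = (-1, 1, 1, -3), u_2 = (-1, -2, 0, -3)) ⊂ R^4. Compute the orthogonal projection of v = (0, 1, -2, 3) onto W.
proj_W(v) = (1, 1/2, -1/2, 3)

Set up U = [u_1 | ... | u_2] ∈ R^(4×2). The projector onto W = col(U) is P = U (U^T U)^(-1) U^T.
Compute U^T U =
  [12, 8]
  [8, 14],
and U^T v = (-10, -11).
Solve U^T U · c = U^T v for the coefficients: c = (-1/2, -1/2). The projection is proj_W(v) = U c.
Check: (v - proj_W(v)) · u_1 = 0  (should be 0).
Check: (v - proj_W(v)) · u_2 = 0  (should be 0).
Result: proj_W(v) = (1, 1/2, -1/2, 3).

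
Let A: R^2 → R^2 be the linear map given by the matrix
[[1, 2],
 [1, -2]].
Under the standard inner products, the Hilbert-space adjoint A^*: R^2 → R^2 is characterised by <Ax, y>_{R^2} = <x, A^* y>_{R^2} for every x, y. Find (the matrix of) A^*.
A^* = A^T =
[[1, 1],
 [2, -2]]

For real matrices with standard dot products, the defining identity <Ax, y> = <x, A^* y> gives (Ax)^T y = x^T (A^*) y, i.e. x^T A^T y = x^T (A^*) y. Since this holds for all x, y, we must have A^* = A^T. Therefore
A^* =
[[1, 1],
 [2, -2]].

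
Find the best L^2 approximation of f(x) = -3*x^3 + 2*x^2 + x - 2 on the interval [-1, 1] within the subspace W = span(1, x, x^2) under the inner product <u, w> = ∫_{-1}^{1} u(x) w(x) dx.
g(x) = 2*x^2 - 4*x/5 - 2

The best approximation g ∈ W is the orthogonal projection of f onto W. Writing g = a_0 + a_1 x + a_2 x^2, the coefficients solve the normal equations G · a = b where
  G_{ij} = <φ_i, φ_j> and b_i = <f, φ_i>, with φ_0 = 1, φ_1 = x, φ_2 = x^2.
G =
  [2, 0, 2/3]
  [0, 2/3, 0]
  [2/3, 0, 2/5],
b = (-8/3, -8/15, -8/15).
Solving gives a_0 = -2, a_1 = -4/5, a_2 = 2, so
  g(x) = 2*x^2 - 4*x/5 - 2.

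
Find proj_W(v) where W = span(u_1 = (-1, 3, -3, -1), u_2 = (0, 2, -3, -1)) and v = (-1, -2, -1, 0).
proj_W(v) = (1/2, -1/2, 0, 0)

Set up U = [u_1 | ... | u_2] ∈ R^(4×2). The projector onto W = col(U) is P = U (U^T U)^(-1) U^T.
Compute U^T U =
  [20, 16]
  [16, 14],
and U^T v = (-2, -1).
Solve U^T U · c = U^T v for the coefficients: c = (-1/2, 1/2). The projection is proj_W(v) = U c.
Check: (v - proj_W(v)) · u_1 = 0  (should be 0).
Check: (v - proj_W(v)) · u_2 = 0  (should be 0).
Result: proj_W(v) = (1/2, -1/2, 0, 0).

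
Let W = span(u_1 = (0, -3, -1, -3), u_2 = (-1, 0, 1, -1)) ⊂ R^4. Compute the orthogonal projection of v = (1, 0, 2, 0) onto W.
proj_W(v) = (-23/53, 24/53, 31/53, 1/53)

Set up U = [u_1 | ... | u_2] ∈ R^(4×2). The projector onto W = col(U) is P = U (U^T U)^(-1) U^T.
Compute U^T U =
  [19, 2]
  [2, 3],
and U^T v = (-2, 1).
Solve U^T U · c = U^T v for the coefficients: c = (-8/53, 23/53). The projection is proj_W(v) = U c.
Check: (v - proj_W(v)) · u_1 = 0  (should be 0).
Check: (v - proj_W(v)) · u_2 = 0  (should be 0).
Result: proj_W(v) = (-23/53, 24/53, 31/53, 1/53).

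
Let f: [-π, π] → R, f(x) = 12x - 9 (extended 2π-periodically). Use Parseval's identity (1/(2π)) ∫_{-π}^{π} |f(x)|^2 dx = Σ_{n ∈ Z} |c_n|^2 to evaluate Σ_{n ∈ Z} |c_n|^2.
Σ |c_n|^2 = 48π^2 + 81

Expand and integrate term by term over [-π, π]:
  ∫ (12x)^2 dx = 144·(2π^3/3); ∫ 2·12·(-9)·x dx = 0 (odd integrand); ∫ (-9)^2 dx = 81·2π.
So (1/(2π)) ∫_{-π}^{π} (12x - 9)^2 dx = 144π^2/3 + 81 = 48π^2 + 81.
Parseval ⇒ Σ |c_n|^2 = 48π^2 + 81.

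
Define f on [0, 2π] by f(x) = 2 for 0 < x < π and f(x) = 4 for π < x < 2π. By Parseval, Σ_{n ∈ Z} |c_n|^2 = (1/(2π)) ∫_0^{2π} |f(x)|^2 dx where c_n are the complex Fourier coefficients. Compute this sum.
Σ |c_n|^2 = 10

Parseval equates the L^2 energy of f (normalised by 1/(2π)) with the ℓ^2 sum of its Fourier coefficients: (1/(2π)) ∫_0^{2π} |f|^2 = Σ |c_n|^2.
Compute the left side: (1/(2π)) [∫_0^π 2^2 dx + ∫_π^{2π} 4^2 dx] = (1/(2π)) · (4π + 16π) = (4 + 16)/2 = 10.
So Σ_{n ∈ Z} |c_n|^2 = 10.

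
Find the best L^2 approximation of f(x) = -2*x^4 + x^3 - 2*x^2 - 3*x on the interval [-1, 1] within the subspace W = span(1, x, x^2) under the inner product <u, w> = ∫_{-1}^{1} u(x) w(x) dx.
g(x) = -26*x^2/7 - 12*x/5 + 6/35

The best approximation g ∈ W is the orthogonal projection of f onto W. Writing g = a_0 + a_1 x + a_2 x^2, the coefficients solve the normal equations G · a = b where
  G_{ij} = <φ_i, φ_j> and b_i = <f, φ_i>, with φ_0 = 1, φ_1 = x, φ_2 = x^2.
G =
  [2, 0, 2/3]
  [0, 2/3, 0]
  [2/3, 0, 2/5],
b = (-32/15, -8/5, -48/35).
Solving gives a_0 = 6/35, a_1 = -12/5, a_2 = -26/7, so
  g(x) = -26*x^2/7 - 12*x/5 + 6/35.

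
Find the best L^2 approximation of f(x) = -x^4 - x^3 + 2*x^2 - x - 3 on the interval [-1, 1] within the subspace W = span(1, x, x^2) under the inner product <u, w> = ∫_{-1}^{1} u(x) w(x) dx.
g(x) = 8*x^2/7 - 8*x/5 - 102/35

The best approximation g ∈ W is the orthogonal projection of f onto W. Writing g = a_0 + a_1 x + a_2 x^2, the coefficients solve the normal equations G · a = b where
  G_{ij} = <φ_i, φ_j> and b_i = <f, φ_i>, with φ_0 = 1, φ_1 = x, φ_2 = x^2.
G =
  [2, 0, 2/3]
  [0, 2/3, 0]
  [2/3, 0, 2/5],
b = (-76/15, -16/15, -52/35).
Solving gives a_0 = -102/35, a_1 = -8/5, a_2 = 8/7, so
  g(x) = 8*x^2/7 - 8*x/5 - 102/35.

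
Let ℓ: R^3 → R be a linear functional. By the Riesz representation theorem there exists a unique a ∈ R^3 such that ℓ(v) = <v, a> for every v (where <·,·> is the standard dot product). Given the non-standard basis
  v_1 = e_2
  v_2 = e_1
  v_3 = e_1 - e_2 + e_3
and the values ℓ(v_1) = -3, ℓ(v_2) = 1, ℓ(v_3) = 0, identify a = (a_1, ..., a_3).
a = (1, -3, -4)

Write a = (a_1, ..., a_3) in the standard basis. For each basis vector v_i, ℓ(v_i) = <v_i, a> is a linear equation in the a_j's. Collect the n equations into a matrix system V a = ℓ, where row i of V is v_i (expressed in the standard basis). Since V is invertible (lower-triangular with 1s on the diagonal, up to permutation), solve by back-substitution:
  V =
[[0, 1, 0],
 [1, 0, 0],
 [1, -1, 1]]
  V a = (-3, 1, 0)
Solving gives a = (1, -3, -4).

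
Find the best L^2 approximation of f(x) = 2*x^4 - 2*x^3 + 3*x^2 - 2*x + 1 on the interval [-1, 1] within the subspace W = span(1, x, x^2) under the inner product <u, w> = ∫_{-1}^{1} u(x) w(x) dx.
g(x) = 33*x^2/7 - 16*x/5 + 29/35

The best approximation g ∈ W is the orthogonal projection of f onto W. Writing g = a_0 + a_1 x + a_2 x^2, the coefficients solve the normal equations G · a = b where
  G_{ij} = <φ_i, φ_j> and b_i = <f, φ_i>, with φ_0 = 1, φ_1 = x, φ_2 = x^2.
G =
  [2, 0, 2/3]
  [0, 2/3, 0]
  [2/3, 0, 2/5],
b = (24/5, -32/15, 256/105).
Solving gives a_0 = 29/35, a_1 = -16/5, a_2 = 33/7, so
  g(x) = 33*x^2/7 - 16*x/5 + 29/35.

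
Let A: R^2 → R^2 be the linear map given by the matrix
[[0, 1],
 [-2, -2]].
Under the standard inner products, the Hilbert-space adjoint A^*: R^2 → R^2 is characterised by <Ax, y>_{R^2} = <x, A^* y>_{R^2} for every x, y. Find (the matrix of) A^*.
A^* = A^T =
[[0, -2],
 [1, -2]]

For real matrices with standard dot products, the defining identity <Ax, y> = <x, A^* y> gives (Ax)^T y = x^T (A^*) y, i.e. x^T A^T y = x^T (A^*) y. Since this holds for all x, y, we must have A^* = A^T. Therefore
A^* =
[[0, -2],
 [1, -2]].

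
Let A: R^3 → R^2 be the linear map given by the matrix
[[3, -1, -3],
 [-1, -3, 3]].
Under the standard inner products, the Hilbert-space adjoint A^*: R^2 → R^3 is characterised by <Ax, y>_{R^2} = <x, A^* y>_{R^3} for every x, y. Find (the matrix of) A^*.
A^* = A^T =
[[3, -1],
 [-1, -3],
 [-3, 3]]

For real matrices with standard dot products, the defining identity <Ax, y> = <x, A^* y> gives (Ax)^T y = x^T (A^*) y, i.e. x^T A^T y = x^T (A^*) y. Since this holds for all x, y, we must have A^* = A^T. Therefore
A^* =
[[3, -1],
 [-1, -3],
 [-3, 3]].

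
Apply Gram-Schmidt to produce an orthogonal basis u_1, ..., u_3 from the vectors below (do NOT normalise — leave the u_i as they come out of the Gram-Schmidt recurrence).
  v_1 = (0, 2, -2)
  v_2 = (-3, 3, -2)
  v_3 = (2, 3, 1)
Orthogonal basis:
  u_1 = (0, 2, -2)
  u_2 = (-3, 1/2, 1/2)
  u_3 = (14/19, 42/19, 42/19)

Apply the Gram-Schmidt recurrence
  u_1 = v_1
  u_i = v_i − Σ_{j<i} ((v_i · u_j) / (u_j · u_j)) · u_j.

Step by step this gives:
  u_1 = (0, 2, -2)
  u_2 = (-3, 1/2, 1/2)
  u_3 = (14/19, 42/19, 42/19)

Orthogonality check:
  u_2 · u_1 = 0 (should be 0)
  u_3 · u_1 = 0 (should be 0)
  u_3 · u_2 = 0 (should be 0)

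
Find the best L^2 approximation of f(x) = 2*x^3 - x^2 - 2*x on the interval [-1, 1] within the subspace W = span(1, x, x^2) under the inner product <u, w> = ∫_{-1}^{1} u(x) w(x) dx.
g(x) = -x^2 - 4*x/5

The best approximation g ∈ W is the orthogonal projection of f onto W. Writing g = a_0 + a_1 x + a_2 x^2, the coefficients solve the normal equations G · a = b where
  G_{ij} = <φ_i, φ_j> and b_i = <f, φ_i>, with φ_0 = 1, φ_1 = x, φ_2 = x^2.
G =
  [2, 0, 2/3]
  [0, 2/3, 0]
  [2/3, 0, 2/5],
b = (-2/3, -8/15, -2/5).
Solving gives a_0 = 0, a_1 = -4/5, a_2 = -1, so
  g(x) = -x^2 - 4*x/5.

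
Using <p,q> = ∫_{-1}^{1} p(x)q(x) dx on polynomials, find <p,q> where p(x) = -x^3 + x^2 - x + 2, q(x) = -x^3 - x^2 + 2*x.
<p,q> = -334/105

Expand the product: p(x)·q(x) = x^6 - 2*x^4 + x^3 - 4*x^2 + 4*x.
∫_{-1}^{1} of each monomial x^k gives [2/(k+1) if k even, 0 if k odd]. Integrating term-by-term (or equivalently evaluating the antiderivative F(x) = x^7/7 - 2*x^5/5 + x^4/4 - 4*x^3/3 + 2*x^2 at the endpoints):
  F(1) − F(−1) = 277/420 − (1613/420) = -334/105.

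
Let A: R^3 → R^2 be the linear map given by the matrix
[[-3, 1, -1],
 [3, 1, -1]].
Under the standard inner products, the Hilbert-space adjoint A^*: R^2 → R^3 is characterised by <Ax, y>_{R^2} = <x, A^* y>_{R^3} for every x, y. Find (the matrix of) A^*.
A^* = A^T =
[[-3, 3],
 [1, 1],
 [-1, -1]]

For real matrices with standard dot products, the defining identity <Ax, y> = <x, A^* y> gives (Ax)^T y = x^T (A^*) y, i.e. x^T A^T y = x^T (A^*) y. Since this holds for all x, y, we must have A^* = A^T. Therefore
A^* =
[[-3, 3],
 [1, 1],
 [-1, -1]].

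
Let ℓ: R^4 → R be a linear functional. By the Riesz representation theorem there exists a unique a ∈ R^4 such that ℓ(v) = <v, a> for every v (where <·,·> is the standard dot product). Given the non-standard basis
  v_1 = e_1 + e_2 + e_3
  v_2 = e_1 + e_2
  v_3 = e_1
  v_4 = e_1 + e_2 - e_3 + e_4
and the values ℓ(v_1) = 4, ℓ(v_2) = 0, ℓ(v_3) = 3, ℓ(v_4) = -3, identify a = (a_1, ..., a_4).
a = (3, -3, 4, 1)

Write a = (a_1, ..., a_4) in the standard basis. For each basis vector v_i, ℓ(v_i) = <v_i, a> is a linear equation in the a_j's. Collect the n equations into a matrix system V a = ℓ, where row i of V is v_i (expressed in the standard basis). Since V is invertible (lower-triangular with 1s on the diagonal, up to permutation), solve by back-substitution:
  V =
[[1, 1, 1, 0],
 [1, 1, 0, 0],
 [1, 0, 0, 0],
 [1, 1, -1, 1]]
  V a = (4, 0, 3, -3)
Solving gives a = (3, -3, 4, 1).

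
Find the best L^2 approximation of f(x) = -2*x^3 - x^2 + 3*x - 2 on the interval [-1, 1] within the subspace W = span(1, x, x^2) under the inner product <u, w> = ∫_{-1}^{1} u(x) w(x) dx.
g(x) = -x^2 + 9*x/5 - 2

The best approximation g ∈ W is the orthogonal projection of f onto W. Writing g = a_0 + a_1 x + a_2 x^2, the coefficients solve the normal equations G · a = b where
  G_{ij} = <φ_i, φ_j> and b_i = <f, φ_i>, with φ_0 = 1, φ_1 = x, φ_2 = x^2.
G =
  [2, 0, 2/3]
  [0, 2/3, 0]
  [2/3, 0, 2/5],
b = (-14/3, 6/5, -26/15).
Solving gives a_0 = -2, a_1 = 9/5, a_2 = -1, so
  g(x) = -x^2 + 9*x/5 - 2.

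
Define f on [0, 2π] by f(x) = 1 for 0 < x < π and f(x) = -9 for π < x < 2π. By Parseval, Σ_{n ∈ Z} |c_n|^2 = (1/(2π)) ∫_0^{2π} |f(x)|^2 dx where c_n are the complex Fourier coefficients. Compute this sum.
Σ |c_n|^2 = 41

Parseval equates the L^2 energy of f (normalised by 1/(2π)) with the ℓ^2 sum of its Fourier coefficients: (1/(2π)) ∫_0^{2π} |f|^2 = Σ |c_n|^2.
Compute the left side: (1/(2π)) [∫_0^π 1^2 dx + ∫_π^{2π} (-9)^2 dx] = (1/(2π)) · (1π + 81π) = (1 + 81)/2 = 41.
So Σ_{n ∈ Z} |c_n|^2 = 41.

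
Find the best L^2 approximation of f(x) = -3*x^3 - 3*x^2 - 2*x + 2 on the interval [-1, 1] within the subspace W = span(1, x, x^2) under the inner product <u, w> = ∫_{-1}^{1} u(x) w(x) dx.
g(x) = -3*x^2 - 19*x/5 + 2

The best approximation g ∈ W is the orthogonal projection of f onto W. Writing g = a_0 + a_1 x + a_2 x^2, the coefficients solve the normal equations G · a = b where
  G_{ij} = <φ_i, φ_j> and b_i = <f, φ_i>, with φ_0 = 1, φ_1 = x, φ_2 = x^2.
G =
  [2, 0, 2/3]
  [0, 2/3, 0]
  [2/3, 0, 2/5],
b = (2, -38/15, 2/15).
Solving gives a_0 = 2, a_1 = -19/5, a_2 = -3, so
  g(x) = -3*x^2 - 19*x/5 + 2.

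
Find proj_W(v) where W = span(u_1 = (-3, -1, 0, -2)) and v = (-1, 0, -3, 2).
proj_W(v) = (3/14, 1/14, 0, 1/7)

Set up U = [u_1 | ... | u_1] ∈ R^(4×1). The projector onto W = col(U) is P = U (U^T U)^(-1) U^T.
Compute U^T U =
  [14],
and U^T v = (-1).
Solve U^T U · c = U^T v for the coefficients: c = (-1/14). The projection is proj_W(v) = U c.
Check: (v - proj_W(v)) · u_1 = 0  (should be 0).
Result: proj_W(v) = (3/14, 1/14, 0, 1/7).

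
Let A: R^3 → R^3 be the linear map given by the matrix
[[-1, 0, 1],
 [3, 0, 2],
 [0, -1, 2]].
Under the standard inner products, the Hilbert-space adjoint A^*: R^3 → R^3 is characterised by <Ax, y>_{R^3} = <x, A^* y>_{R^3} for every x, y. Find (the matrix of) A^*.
A^* = A^T =
[[-1, 3, 0],
 [0, 0, -1],
 [1, 2, 2]]

For real matrices with standard dot products, the defining identity <Ax, y> = <x, A^* y> gives (Ax)^T y = x^T (A^*) y, i.e. x^T A^T y = x^T (A^*) y. Since this holds for all x, y, we must have A^* = A^T. Therefore
A^* =
[[-1, 3, 0],
 [0, 0, -1],
 [1, 2, 2]].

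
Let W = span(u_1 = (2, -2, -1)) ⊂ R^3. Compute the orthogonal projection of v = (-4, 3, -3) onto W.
proj_W(v) = (-22/9, 22/9, 11/9)

Set up U = [u_1 | ... | u_1] ∈ R^(3×1). The projector onto W = col(U) is P = U (U^T U)^(-1) U^T.
Compute U^T U =
  [9],
and U^T v = (-11).
Solve U^T U · c = U^T v for the coefficients: c = (-11/9). The projection is proj_W(v) = U c.
Check: (v - proj_W(v)) · u_1 = 0  (should be 0).
Result: proj_W(v) = (-22/9, 22/9, 11/9).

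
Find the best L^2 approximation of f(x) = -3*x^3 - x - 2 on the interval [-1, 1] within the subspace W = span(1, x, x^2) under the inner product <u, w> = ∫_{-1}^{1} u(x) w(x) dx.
g(x) = -14*x/5 - 2

The best approximation g ∈ W is the orthogonal projection of f onto W. Writing g = a_0 + a_1 x + a_2 x^2, the coefficients solve the normal equations G · a = b where
  G_{ij} = <φ_i, φ_j> and b_i = <f, φ_i>, with φ_0 = 1, φ_1 = x, φ_2 = x^2.
G =
  [2, 0, 2/3]
  [0, 2/3, 0]
  [2/3, 0, 2/5],
b = (-4, -28/15, -4/3).
Solving gives a_0 = -2, a_1 = -14/5, a_2 = 0, so
  g(x) = -14*x/5 - 2.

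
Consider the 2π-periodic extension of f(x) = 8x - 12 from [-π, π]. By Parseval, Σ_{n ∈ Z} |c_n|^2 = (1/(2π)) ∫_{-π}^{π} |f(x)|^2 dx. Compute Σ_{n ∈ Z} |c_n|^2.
Σ |c_n|^2 = 64π^2/3 + 144

Expand and integrate term by term over [-π, π]:
  ∫ (8x)^2 dx = 64·(2π^3/3); ∫ 2·8·(-12)·x dx = 0 (odd integrand); ∫ (-12)^2 dx = 144·2π.
So (1/(2π)) ∫_{-π}^{π} (8x - 12)^2 dx = 64π^2/3 + 144 = 64π^2/3 + 144.
Parseval ⇒ Σ |c_n|^2 = 64π^2/3 + 144.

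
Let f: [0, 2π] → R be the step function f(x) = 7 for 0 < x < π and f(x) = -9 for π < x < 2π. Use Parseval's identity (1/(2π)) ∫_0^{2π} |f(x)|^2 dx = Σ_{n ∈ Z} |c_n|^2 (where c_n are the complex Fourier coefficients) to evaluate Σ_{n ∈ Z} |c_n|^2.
Σ |c_n|^2 = 65

Parseval equates the L^2 energy of f (normalised by 1/(2π)) with the ℓ^2 sum of its Fourier coefficients: (1/(2π)) ∫_0^{2π} |f|^2 = Σ |c_n|^2.
Compute the left side: (1/(2π)) [∫_0^π 7^2 dx + ∫_π^{2π} (-9)^2 dx] = (1/(2π)) · (49π + 81π) = (49 + 81)/2 = 65.
So Σ_{n ∈ Z} |c_n|^2 = 65.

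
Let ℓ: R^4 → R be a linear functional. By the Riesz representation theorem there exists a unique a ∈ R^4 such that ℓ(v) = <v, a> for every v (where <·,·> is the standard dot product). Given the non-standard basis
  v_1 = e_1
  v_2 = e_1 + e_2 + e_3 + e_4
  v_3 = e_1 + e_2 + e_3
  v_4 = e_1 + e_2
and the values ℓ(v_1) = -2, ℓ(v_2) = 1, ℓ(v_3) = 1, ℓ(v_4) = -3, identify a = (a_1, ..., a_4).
a = (-2, -1, 4, 0)

Write a = (a_1, ..., a_4) in the standard basis. For each basis vector v_i, ℓ(v_i) = <v_i, a> is a linear equation in the a_j's. Collect the n equations into a matrix system V a = ℓ, where row i of V is v_i (expressed in the standard basis). Since V is invertible (lower-triangular with 1s on the diagonal, up to permutation), solve by back-substitution:
  V =
[[1, 0, 0, 0],
 [1, 1, 1, 1],
 [1, 1, 1, 0],
 [1, 1, 0, 0]]
  V a = (-2, 1, 1, -3)
Solving gives a = (-2, -1, 4, 0).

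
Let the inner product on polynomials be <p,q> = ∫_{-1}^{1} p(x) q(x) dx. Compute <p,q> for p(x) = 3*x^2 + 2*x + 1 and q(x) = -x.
<p,q> = -4/3

Expand the product: p(x)·q(x) = -3*x^3 - 2*x^2 - x.
∫_{-1}^{1} of each monomial x^k gives [2/(k+1) if k even, 0 if k odd]. Integrating term-by-term (or equivalently evaluating the antiderivative F(x) = -3*x^4/4 - 2*x^3/3 - x^2/2 at the endpoints):
  F(1) − F(−1) = -23/12 − (-7/12) = -4/3.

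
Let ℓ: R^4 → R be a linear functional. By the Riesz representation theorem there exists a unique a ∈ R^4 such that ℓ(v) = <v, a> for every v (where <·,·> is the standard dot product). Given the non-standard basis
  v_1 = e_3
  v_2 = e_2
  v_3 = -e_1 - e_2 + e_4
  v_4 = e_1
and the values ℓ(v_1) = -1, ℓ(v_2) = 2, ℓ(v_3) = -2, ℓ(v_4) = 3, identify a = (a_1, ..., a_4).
a = (3, 2, -1, 3)

Write a = (a_1, ..., a_4) in the standard basis. For each basis vector v_i, ℓ(v_i) = <v_i, a> is a linear equation in the a_j's. Collect the n equations into a matrix system V a = ℓ, where row i of V is v_i (expressed in the standard basis). Since V is invertible (lower-triangular with 1s on the diagonal, up to permutation), solve by back-substitution:
  V =
[[0, 0, 1, 0],
 [0, 1, 0, 0],
 [-1, -1, 0, 1],
 [1, 0, 0, 0]]
  V a = (-1, 2, -2, 3)
Solving gives a = (3, 2, -1, 3).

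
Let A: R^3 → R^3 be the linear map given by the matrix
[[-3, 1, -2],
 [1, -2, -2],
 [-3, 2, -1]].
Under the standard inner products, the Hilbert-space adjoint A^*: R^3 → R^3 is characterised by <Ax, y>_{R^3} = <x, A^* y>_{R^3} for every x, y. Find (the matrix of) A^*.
A^* = A^T =
[[-3, 1, -3],
 [1, -2, 2],
 [-2, -2, -1]]

For real matrices with standard dot products, the defining identity <Ax, y> = <x, A^* y> gives (Ax)^T y = x^T (A^*) y, i.e. x^T A^T y = x^T (A^*) y. Since this holds for all x, y, we must have A^* = A^T. Therefore
A^* =
[[-3, 1, -3],
 [1, -2, 2],
 [-2, -2, -1]].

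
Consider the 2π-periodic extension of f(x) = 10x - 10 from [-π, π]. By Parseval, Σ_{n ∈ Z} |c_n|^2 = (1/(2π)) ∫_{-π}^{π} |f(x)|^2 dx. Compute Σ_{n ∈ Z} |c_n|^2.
Σ |c_n|^2 = 100π^2/3 + 100

Expand and integrate term by term over [-π, π]:
  ∫ (10x)^2 dx = 100·(2π^3/3); ∫ 2·10·(-10)·x dx = 0 (odd integrand); ∫ (-10)^2 dx = 100·2π.
So (1/(2π)) ∫_{-π}^{π} (10x - 10)^2 dx = 100π^2/3 + 100 = 100π^2/3 + 100.
Parseval ⇒ Σ |c_n|^2 = 100π^2/3 + 100.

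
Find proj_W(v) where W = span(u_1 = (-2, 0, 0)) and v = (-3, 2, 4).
proj_W(v) = (-3, 0, 0)

Set up U = [u_1 | ... | u_1] ∈ R^(3×1). The projector onto W = col(U) is P = U (U^T U)^(-1) U^T.
Compute U^T U =
  [4],
and U^T v = (6).
Solve U^T U · c = U^T v for the coefficients: c = (3/2). The projection is proj_W(v) = U c.
Check: (v - proj_W(v)) · u_1 = 0  (should be 0).
Result: proj_W(v) = (-3, 0, 0).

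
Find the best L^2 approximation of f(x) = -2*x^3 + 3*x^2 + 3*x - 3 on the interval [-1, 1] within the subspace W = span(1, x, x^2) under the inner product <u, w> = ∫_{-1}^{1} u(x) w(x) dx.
g(x) = 3*x^2 + 9*x/5 - 3

The best approximation g ∈ W is the orthogonal projection of f onto W. Writing g = a_0 + a_1 x + a_2 x^2, the coefficients solve the normal equations G · a = b where
  G_{ij} = <φ_i, φ_j> and b_i = <f, φ_i>, with φ_0 = 1, φ_1 = x, φ_2 = x^2.
G =
  [2, 0, 2/3]
  [0, 2/3, 0]
  [2/3, 0, 2/5],
b = (-4, 6/5, -4/5).
Solving gives a_0 = -3, a_1 = 9/5, a_2 = 3, so
  g(x) = 3*x^2 + 9*x/5 - 3.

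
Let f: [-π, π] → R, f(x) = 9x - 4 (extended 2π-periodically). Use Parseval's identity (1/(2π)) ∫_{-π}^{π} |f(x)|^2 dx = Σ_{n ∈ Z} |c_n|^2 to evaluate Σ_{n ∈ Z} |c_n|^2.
Σ |c_n|^2 = 27π^2 + 16

Expand and integrate term by term over [-π, π]:
  ∫ (9x)^2 dx = 81·(2π^3/3); ∫ 2·9·(-4)·x dx = 0 (odd integrand); ∫ (-4)^2 dx = 16·2π.
So (1/(2π)) ∫_{-π}^{π} (9x - 4)^2 dx = 81π^2/3 + 16 = 27π^2 + 16.
Parseval ⇒ Σ |c_n|^2 = 27π^2 + 16.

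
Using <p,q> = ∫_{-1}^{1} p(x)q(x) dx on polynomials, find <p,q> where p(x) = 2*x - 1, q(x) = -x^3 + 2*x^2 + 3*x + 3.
<p,q> = -62/15

Expand the product: p(x)·q(x) = -2*x^4 + 5*x^3 + 4*x^2 + 3*x - 3.
∫_{-1}^{1} of each monomial x^k gives [2/(k+1) if k even, 0 if k odd]. Integrating term-by-term (or equivalently evaluating the antiderivative F(x) = -2*x^5/5 + 5*x^4/4 + 4*x^3/3 + 3*x^2/2 - 3*x at the endpoints):
  F(1) − F(−1) = 41/60 − (289/60) = -62/15.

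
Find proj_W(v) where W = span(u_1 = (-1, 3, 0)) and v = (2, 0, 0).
proj_W(v) = (1/5, -3/5, 0)

Set up U = [u_1 | ... | u_1] ∈ R^(3×1). The projector onto W = col(U) is P = U (U^T U)^(-1) U^T.
Compute U^T U =
  [10],
and U^T v = (-2).
Solve U^T U · c = U^T v for the coefficients: c = (-1/5). The projection is proj_W(v) = U c.
Check: (v - proj_W(v)) · u_1 = 0  (should be 0).
Result: proj_W(v) = (1/5, -3/5, 0).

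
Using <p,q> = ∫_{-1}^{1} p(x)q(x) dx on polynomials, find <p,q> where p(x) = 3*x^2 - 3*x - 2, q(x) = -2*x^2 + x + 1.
<p,q> = -56/15

Expand the product: p(x)·q(x) = -6*x^4 + 9*x^3 + 4*x^2 - 5*x - 2.
∫_{-1}^{1} of each monomial x^k gives [2/(k+1) if k even, 0 if k odd]. Integrating term-by-term (or equivalently evaluating the antiderivative F(x) = -6*x^5/5 + 9*x^4/4 + 4*x^3/3 - 5*x^2/2 - 2*x at the endpoints):
  F(1) − F(−1) = -127/60 − (97/60) = -56/15.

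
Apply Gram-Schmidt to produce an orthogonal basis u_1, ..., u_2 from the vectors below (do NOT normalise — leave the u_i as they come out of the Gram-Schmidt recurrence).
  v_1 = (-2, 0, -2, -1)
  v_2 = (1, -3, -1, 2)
Orthogonal basis:
  u_1 = (-2, 0, -2, -1)
  u_2 = (5/9, -3, -13/9, 16/9)

Apply the Gram-Schmidt recurrence
  u_1 = v_1
  u_i = v_i − Σ_{j<i} ((v_i · u_j) / (u_j · u_j)) · u_j.

Step by step this gives:
  u_1 = (-2, 0, -2, -1)
  u_2 = (5/9, -3, -13/9, 16/9)

Orthogonality check:
  u_2 · u_1 = 0 (should be 0)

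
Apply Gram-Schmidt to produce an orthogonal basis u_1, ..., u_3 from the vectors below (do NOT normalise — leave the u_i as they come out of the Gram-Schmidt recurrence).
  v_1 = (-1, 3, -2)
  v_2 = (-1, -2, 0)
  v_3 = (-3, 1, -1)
Orthogonal basis:
  u_1 = (-1, 3, -2)
  u_2 = (-19/14, -13/14, -5/7)
  u_3 = (-4/5, 2/5, 1)

Apply the Gram-Schmidt recurrence
  u_1 = v_1
  u_i = v_i − Σ_{j<i} ((v_i · u_j) / (u_j · u_j)) · u_j.

Step by step this gives:
  u_1 = (-1, 3, -2)
  u_2 = (-19/14, -13/14, -5/7)
  u_3 = (-4/5, 2/5, 1)

Orthogonality check:
  u_2 · u_1 = 0 (should be 0)
  u_3 · u_1 = 0 (should be 0)
  u_3 · u_2 = 0 (should be 0)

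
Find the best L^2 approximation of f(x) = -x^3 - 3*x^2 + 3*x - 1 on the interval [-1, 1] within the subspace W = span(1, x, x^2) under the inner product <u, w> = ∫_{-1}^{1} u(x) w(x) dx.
g(x) = -3*x^2 + 12*x/5 - 1

The best approximation g ∈ W is the orthogonal projection of f onto W. Writing g = a_0 + a_1 x + a_2 x^2, the coefficients solve the normal equations G · a = b where
  G_{ij} = <φ_i, φ_j> and b_i = <f, φ_i>, with φ_0 = 1, φ_1 = x, φ_2 = x^2.
G =
  [2, 0, 2/3]
  [0, 2/3, 0]
  [2/3, 0, 2/5],
b = (-4, 8/5, -28/15).
Solving gives a_0 = -1, a_1 = 12/5, a_2 = -3, so
  g(x) = -3*x^2 + 12*x/5 - 1.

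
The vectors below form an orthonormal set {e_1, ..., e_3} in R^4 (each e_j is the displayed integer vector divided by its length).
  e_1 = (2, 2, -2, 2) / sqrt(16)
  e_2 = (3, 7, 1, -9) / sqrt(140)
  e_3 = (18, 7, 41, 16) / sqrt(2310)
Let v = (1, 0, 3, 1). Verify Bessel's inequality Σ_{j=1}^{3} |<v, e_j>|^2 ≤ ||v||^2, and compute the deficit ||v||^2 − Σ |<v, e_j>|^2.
Σ |<v, e_j>|^2 = 725/66; ||v||^2 = 11; deficit = 1/66

Write each e_j = u_j / sqrt(<u_j, u_j>) where u_j is the displayed integer vector. Then <v, e_j> = <v, u_j> / sqrt(<u_j, u_j>), so |<v, e_j>|^2 = <v, u_j>^2 / <u_j, u_j>.
Coefficients: <v, e_1> = -2/sqrt(16), <v, e_2> = -3/sqrt(140), <v, e_3> = 157/sqrt(2310).
Square and sum: Σ |<v, e_j>|^2 = 725/66.
Compute ||v||^2 = v·v = 11.
Deficit = 11 − 725/66 = 1/66 ≥ 0, confirming Bessel's inequality. (The deficit equals ||v − Σ <v,e_j> e_j||^2, the squared distance from v to span{e_j}.)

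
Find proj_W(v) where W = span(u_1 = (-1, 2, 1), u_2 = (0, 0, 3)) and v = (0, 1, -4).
proj_W(v) = (-2/5, 4/5, -4)

Set up U = [u_1 | ... | u_2] ∈ R^(3×2). The projector onto W = col(U) is P = U (U^T U)^(-1) U^T.
Compute U^T U =
  [6, 3]
  [3, 9],
and U^T v = (-2, -12).
Solve U^T U · c = U^T v for the coefficients: c = (2/5, -22/15). The projection is proj_W(v) = U c.
Check: (v - proj_W(v)) · u_1 = 0  (should be 0).
Check: (v - proj_W(v)) · u_2 = 0  (should be 0).
Result: proj_W(v) = (-2/5, 4/5, -4).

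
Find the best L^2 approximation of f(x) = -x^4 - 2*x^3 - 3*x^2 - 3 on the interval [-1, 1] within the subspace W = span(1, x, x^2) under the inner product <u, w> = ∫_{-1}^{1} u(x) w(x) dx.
g(x) = -27*x^2/7 - 6*x/5 - 102/35

The best approximation g ∈ W is the orthogonal projection of f onto W. Writing g = a_0 + a_1 x + a_2 x^2, the coefficients solve the normal equations G · a = b where
  G_{ij} = <φ_i, φ_j> and b_i = <f, φ_i>, with φ_0 = 1, φ_1 = x, φ_2 = x^2.
G =
  [2, 0, 2/3]
  [0, 2/3, 0]
  [2/3, 0, 2/5],
b = (-42/5, -4/5, -122/35).
Solving gives a_0 = -102/35, a_1 = -6/5, a_2 = -27/7, so
  g(x) = -27*x^2/7 - 6*x/5 - 102/35.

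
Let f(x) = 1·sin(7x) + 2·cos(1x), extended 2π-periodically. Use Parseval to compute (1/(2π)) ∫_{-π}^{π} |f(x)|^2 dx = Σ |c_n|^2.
Σ |c_n|^2 = 5/2

Expand |f|^2 and use orthogonality of {sin(nx), cos(mx)} on [-π, π]:
  ∫_{-π}^{π} sin(nx)^2 dx = π, ∫ cos(mx)^2 dx = π, and cross terms integrate to 0.
So ∫_{-π}^{π} f(x)^2 dx = 1^2 · π + 2^2 · π = (1 + 4)π.
Divide by 2π: (1 + 4)/2 = 5/2.
By Parseval, this equals Σ |c_n|^2.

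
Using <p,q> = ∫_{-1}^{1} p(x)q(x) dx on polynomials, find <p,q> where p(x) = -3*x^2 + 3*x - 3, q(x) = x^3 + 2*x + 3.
<p,q> = -94/5

Expand the product: p(x)·q(x) = -3*x^5 + 3*x^4 - 9*x^3 - 3*x^2 + 3*x - 9.
∫_{-1}^{1} of each monomial x^k gives [2/(k+1) if k even, 0 if k odd]. Integrating term-by-term (or equivalently evaluating the antiderivative F(x) = -x^6/2 + 3*x^5/5 - 9*x^4/4 - x^3 + 3*x^2/2 - 9*x at the endpoints):
  F(1) − F(−1) = -213/20 − (163/20) = -94/5.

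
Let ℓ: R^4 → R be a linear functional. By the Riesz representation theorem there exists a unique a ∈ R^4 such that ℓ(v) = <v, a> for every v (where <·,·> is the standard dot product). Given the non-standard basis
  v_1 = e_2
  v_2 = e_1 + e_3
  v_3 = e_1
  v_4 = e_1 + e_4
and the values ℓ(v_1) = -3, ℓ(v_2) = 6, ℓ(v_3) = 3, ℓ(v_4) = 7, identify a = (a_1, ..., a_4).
a = (3, -3, 3, 4)

Write a = (a_1, ..., a_4) in the standard basis. For each basis vector v_i, ℓ(v_i) = <v_i, a> is a linear equation in the a_j's. Collect the n equations into a matrix system V a = ℓ, where row i of V is v_i (expressed in the standard basis). Since V is invertible (lower-triangular with 1s on the diagonal, up to permutation), solve by back-substitution:
  V =
[[0, 1, 0, 0],
 [1, 0, 1, 0],
 [1, 0, 0, 0],
 [1, 0, 0, 1]]
  V a = (-3, 6, 3, 7)
Solving gives a = (3, -3, 3, 4).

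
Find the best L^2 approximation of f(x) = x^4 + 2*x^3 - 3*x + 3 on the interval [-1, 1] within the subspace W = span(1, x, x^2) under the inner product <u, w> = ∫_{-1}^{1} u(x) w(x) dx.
g(x) = 6*x^2/7 - 9*x/5 + 102/35

The best approximation g ∈ W is the orthogonal projection of f onto W. Writing g = a_0 + a_1 x + a_2 x^2, the coefficients solve the normal equations G · a = b where
  G_{ij} = <φ_i, φ_j> and b_i = <f, φ_i>, with φ_0 = 1, φ_1 = x, φ_2 = x^2.
G =
  [2, 0, 2/3]
  [0, 2/3, 0]
  [2/3, 0, 2/5],
b = (32/5, -6/5, 16/7).
Solving gives a_0 = 102/35, a_1 = -9/5, a_2 = 6/7, so
  g(x) = 6*x^2/7 - 9*x/5 + 102/35.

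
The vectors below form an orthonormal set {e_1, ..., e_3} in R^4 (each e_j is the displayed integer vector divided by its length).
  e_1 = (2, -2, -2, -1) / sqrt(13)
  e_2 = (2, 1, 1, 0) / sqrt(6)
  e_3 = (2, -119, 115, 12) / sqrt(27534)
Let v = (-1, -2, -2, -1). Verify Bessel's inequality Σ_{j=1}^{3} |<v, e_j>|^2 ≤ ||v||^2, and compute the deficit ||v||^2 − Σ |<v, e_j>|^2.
Σ |<v, e_j>|^2 = 3449/353; ||v||^2 = 10; deficit = 81/353

Write each e_j = u_j / sqrt(<u_j, u_j>) where u_j is the displayed integer vector. Then <v, e_j> = <v, u_j> / sqrt(<u_j, u_j>), so |<v, e_j>|^2 = <v, u_j>^2 / <u_j, u_j>.
Coefficients: <v, e_1> = 7/sqrt(13), <v, e_2> = -6/sqrt(6), <v, e_3> = -6/sqrt(27534).
Square and sum: Σ |<v, e_j>|^2 = 3449/353.
Compute ||v||^2 = v·v = 10.
Deficit = 10 − 3449/353 = 81/353 ≥ 0, confirming Bessel's inequality. (The deficit equals ||v − Σ <v,e_j> e_j||^2, the squared distance from v to span{e_j}.)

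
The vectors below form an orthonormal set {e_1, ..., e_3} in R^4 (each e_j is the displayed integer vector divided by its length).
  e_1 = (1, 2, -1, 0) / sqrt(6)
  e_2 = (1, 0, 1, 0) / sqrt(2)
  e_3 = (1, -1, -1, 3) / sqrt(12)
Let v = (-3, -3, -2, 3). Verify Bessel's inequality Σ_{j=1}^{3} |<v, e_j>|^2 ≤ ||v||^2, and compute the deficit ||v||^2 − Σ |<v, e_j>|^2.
Σ |<v, e_j>|^2 = 123/4; ||v||^2 = 31; deficit = 1/4

Write each e_j = u_j / sqrt(<u_j, u_j>) where u_j is the displayed integer vector. Then <v, e_j> = <v, u_j> / sqrt(<u_j, u_j>), so |<v, e_j>|^2 = <v, u_j>^2 / <u_j, u_j>.
Coefficients: <v, e_1> = -7/sqrt(6), <v, e_2> = -5/sqrt(2), <v, e_3> = 11/sqrt(12).
Square and sum: Σ |<v, e_j>|^2 = 123/4.
Compute ||v||^2 = v·v = 31.
Deficit = 31 − 123/4 = 1/4 ≥ 0, confirming Bessel's inequality. (The deficit equals ||v − Σ <v,e_j> e_j||^2, the squared distance from v to span{e_j}.)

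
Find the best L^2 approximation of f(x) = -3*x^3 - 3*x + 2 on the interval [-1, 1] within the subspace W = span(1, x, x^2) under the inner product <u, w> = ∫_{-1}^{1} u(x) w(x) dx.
g(x) = 2 - 24*x/5

The best approximation g ∈ W is the orthogonal projection of f onto W. Writing g = a_0 + a_1 x + a_2 x^2, the coefficients solve the normal equations G · a = b where
  G_{ij} = <φ_i, φ_j> and b_i = <f, φ_i>, with φ_0 = 1, φ_1 = x, φ_2 = x^2.
G =
  [2, 0, 2/3]
  [0, 2/3, 0]
  [2/3, 0, 2/5],
b = (4, -16/5, 4/3).
Solving gives a_0 = 2, a_1 = -24/5, a_2 = 0, so
  g(x) = 2 - 24*x/5.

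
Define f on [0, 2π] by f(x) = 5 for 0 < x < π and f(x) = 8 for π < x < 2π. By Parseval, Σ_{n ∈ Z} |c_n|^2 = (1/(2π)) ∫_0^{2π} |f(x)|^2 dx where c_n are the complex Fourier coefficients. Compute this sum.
Σ |c_n|^2 = 89/2

Parseval equates the L^2 energy of f (normalised by 1/(2π)) with the ℓ^2 sum of its Fourier coefficients: (1/(2π)) ∫_0^{2π} |f|^2 = Σ |c_n|^2.
Compute the left side: (1/(2π)) [∫_0^π 5^2 dx + ∫_π^{2π} 8^2 dx] = (1/(2π)) · (25π + 64π) = (25 + 64)/2 = 89/2.
So Σ_{n ∈ Z} |c_n|^2 = 89/2.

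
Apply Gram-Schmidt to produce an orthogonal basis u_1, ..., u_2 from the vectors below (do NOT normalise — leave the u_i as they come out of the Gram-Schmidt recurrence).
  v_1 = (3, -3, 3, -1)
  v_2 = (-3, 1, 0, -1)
Orthogonal basis:
  u_1 = (3, -3, 3, -1)
  u_2 = (-51/28, -5/28, 33/28, -39/28)

Apply the Gram-Schmidt recurrence
  u_1 = v_1
  u_i = v_i − Σ_{j<i} ((v_i · u_j) / (u_j · u_j)) · u_j.

Step by step this gives:
  u_1 = (3, -3, 3, -1)
  u_2 = (-51/28, -5/28, 33/28, -39/28)

Orthogonality check:
  u_2 · u_1 = 0 (should be 0)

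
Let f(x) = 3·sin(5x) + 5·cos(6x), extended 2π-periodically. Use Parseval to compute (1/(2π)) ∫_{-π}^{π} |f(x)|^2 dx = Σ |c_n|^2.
Σ |c_n|^2 = 17

Expand |f|^2 and use orthogonality of {sin(nx), cos(mx)} on [-π, π]:
  ∫_{-π}^{π} sin(nx)^2 dx = π, ∫ cos(mx)^2 dx = π, and cross terms integrate to 0.
So ∫_{-π}^{π} f(x)^2 dx = 3^2 · π + 5^2 · π = (9 + 25)π.
Divide by 2π: (9 + 25)/2 = 17.
By Parseval, this equals Σ |c_n|^2.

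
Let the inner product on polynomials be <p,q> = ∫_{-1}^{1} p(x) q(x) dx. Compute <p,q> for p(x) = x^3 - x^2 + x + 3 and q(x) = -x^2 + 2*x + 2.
<p,q> = 56/5

Expand the product: p(x)·q(x) = -x^5 + 3*x^4 - x^3 - 3*x^2 + 8*x + 6.
∫_{-1}^{1} of each monomial x^k gives [2/(k+1) if k even, 0 if k odd]. Integrating term-by-term (or equivalently evaluating the antiderivative F(x) = -x^6/6 + 3*x^5/5 - x^4/4 - x^3 + 4*x^2 + 6*x at the endpoints):
  F(1) − F(−1) = 551/60 − (-121/60) = 56/5.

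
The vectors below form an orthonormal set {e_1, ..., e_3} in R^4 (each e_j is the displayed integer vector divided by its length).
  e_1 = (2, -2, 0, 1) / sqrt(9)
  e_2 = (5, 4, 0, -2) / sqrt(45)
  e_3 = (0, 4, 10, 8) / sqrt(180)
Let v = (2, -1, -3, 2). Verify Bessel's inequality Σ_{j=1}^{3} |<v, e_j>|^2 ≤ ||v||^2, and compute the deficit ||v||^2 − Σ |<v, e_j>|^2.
Σ |<v, e_j>|^2 = 9; ||v||^2 = 18; deficit = 9

Write each e_j = u_j / sqrt(<u_j, u_j>) where u_j is the displayed integer vector. Then <v, e_j> = <v, u_j> / sqrt(<u_j, u_j>), so |<v, e_j>|^2 = <v, u_j>^2 / <u_j, u_j>.
Coefficients: <v, e_1> = 8/sqrt(9), <v, e_2> = 2/sqrt(45), <v, e_3> = -18/sqrt(180).
Square and sum: Σ |<v, e_j>|^2 = 9.
Compute ||v||^2 = v·v = 18.
Deficit = 18 − 9 = 9 ≥ 0, confirming Bessel's inequality. (The deficit equals ||v − Σ <v,e_j> e_j||^2, the squared distance from v to span{e_j}.)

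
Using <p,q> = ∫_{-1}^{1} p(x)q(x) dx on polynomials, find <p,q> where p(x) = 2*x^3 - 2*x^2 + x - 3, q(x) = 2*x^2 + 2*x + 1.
<p,q> = -10

Expand the product: p(x)·q(x) = 4*x^5 - 6*x^2 - 5*x - 3.
∫_{-1}^{1} of each monomial x^k gives [2/(k+1) if k even, 0 if k odd]. Integrating term-by-term (or equivalently evaluating the antiderivative F(x) = 2*x^6/3 - 2*x^3 - 5*x^2/2 - 3*x at the endpoints):
  F(1) − F(−1) = -41/6 − (19/6) = -10.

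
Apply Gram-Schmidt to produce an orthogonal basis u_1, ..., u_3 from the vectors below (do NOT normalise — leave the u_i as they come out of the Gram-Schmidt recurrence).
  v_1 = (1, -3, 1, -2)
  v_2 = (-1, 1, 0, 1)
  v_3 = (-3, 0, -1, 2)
Orthogonal basis:
  u_1 = (1, -3, 1, -2)
  u_2 = (-3/5, -1/5, 2/5, 1/5)
  u_3 = (-2/3, -1, -5/3, 1/3)

Apply the Gram-Schmidt recurrence
  u_1 = v_1
  u_i = v_i − Σ_{j<i} ((v_i · u_j) / (u_j · u_j)) · u_j.

Step by step this gives:
  u_1 = (1, -3, 1, -2)
  u_2 = (-3/5, -1/5, 2/5, 1/5)
  u_3 = (-2/3, -1, -5/3, 1/3)

Orthogonality check:
  u_2 · u_1 = 0 (should be 0)
  u_3 · u_1 = 0 (should be 0)
  u_3 · u_2 = 0 (should be 0)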